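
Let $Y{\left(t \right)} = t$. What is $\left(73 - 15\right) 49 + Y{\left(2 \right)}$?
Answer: $2844$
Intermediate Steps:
$\left(73 - 15\right) 49 + Y{\left(2 \right)} = \left(73 - 15\right) 49 + 2 = 58 \cdot 49 + 2 = 2842 + 2 = 2844$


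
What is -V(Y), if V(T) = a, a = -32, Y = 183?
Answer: 32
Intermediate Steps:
V(T) = -32
-V(Y) = -1*(-32) = 32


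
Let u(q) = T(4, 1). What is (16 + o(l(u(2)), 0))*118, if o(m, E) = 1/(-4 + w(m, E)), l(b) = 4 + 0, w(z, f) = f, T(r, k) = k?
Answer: 3717/2 ≈ 1858.5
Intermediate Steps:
u(q) = 1
l(b) = 4
o(m, E) = 1/(-4 + E)
(16 + o(l(u(2)), 0))*118 = (16 + 1/(-4 + 0))*118 = (16 + 1/(-4))*118 = (16 - ¼)*118 = (63/4)*118 = 3717/2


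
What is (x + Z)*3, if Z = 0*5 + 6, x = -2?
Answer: 12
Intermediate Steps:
Z = 6 (Z = 0 + 6 = 6)
(x + Z)*3 = (-2 + 6)*3 = 4*3 = 12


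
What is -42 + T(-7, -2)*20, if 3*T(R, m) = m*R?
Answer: 154/3 ≈ 51.333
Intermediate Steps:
T(R, m) = R*m/3 (T(R, m) = (m*R)/3 = (R*m)/3 = R*m/3)
-42 + T(-7, -2)*20 = -42 + ((⅓)*(-7)*(-2))*20 = -42 + (14/3)*20 = -42 + 280/3 = 154/3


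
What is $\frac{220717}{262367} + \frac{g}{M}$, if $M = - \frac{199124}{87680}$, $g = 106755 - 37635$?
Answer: $- \frac{56786283257689}{1865841661} \approx -30435.0$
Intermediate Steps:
$g = 69120$ ($g = 106755 - 37635 = 69120$)
$M = - \frac{49781}{21920}$ ($M = \left(-199124\right) \frac{1}{87680} = - \frac{49781}{21920} \approx -2.271$)
$\frac{220717}{262367} + \frac{g}{M} = \frac{220717}{262367} + \frac{69120}{- \frac{49781}{21920}} = 220717 \cdot \frac{1}{262367} + 69120 \left(- \frac{21920}{49781}\right) = \frac{31531}{37481} - \frac{1515110400}{49781} = - \frac{56786283257689}{1865841661}$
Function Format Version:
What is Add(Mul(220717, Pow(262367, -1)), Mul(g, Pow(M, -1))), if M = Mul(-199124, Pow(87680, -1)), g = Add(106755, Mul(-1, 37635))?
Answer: Rational(-56786283257689, 1865841661) ≈ -30435.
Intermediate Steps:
g = 69120 (g = Add(106755, -37635) = 69120)
M = Rational(-49781, 21920) (M = Mul(-199124, Rational(1, 87680)) = Rational(-49781, 21920) ≈ -2.2710)
Add(Mul(220717, Pow(262367, -1)), Mul(g, Pow(M, -1))) = Add(Mul(220717, Pow(262367, -1)), Mul(69120, Pow(Rational(-49781, 21920), -1))) = Add(Mul(220717, Rational(1, 262367)), Mul(69120, Rational(-21920, 49781))) = Add(Rational(31531, 37481), Rational(-1515110400, 49781)) = Rational(-56786283257689, 1865841661)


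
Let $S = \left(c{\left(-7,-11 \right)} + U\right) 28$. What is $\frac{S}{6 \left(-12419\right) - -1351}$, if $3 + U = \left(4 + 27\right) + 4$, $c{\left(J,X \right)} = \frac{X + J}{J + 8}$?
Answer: $- \frac{392}{73163} \approx -0.0053579$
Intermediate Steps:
$c{\left(J,X \right)} = \frac{J + X}{8 + J}$
$U = 32$ ($U = -3 + \left(\left(4 + 27\right) + 4\right) = -3 + \left(31 + 4\right) = -3 + 35 = 32$)
$S = 392$ ($S = \left(\frac{-7 - 11}{8 - 7} + 32\right) 28 = \left(1^{-1} \left(-18\right) + 32\right) 28 = \left(1 \left(-18\right) + 32\right) 28 = \left(-18 + 32\right) 28 = 14 \cdot 28 = 392$)
$\frac{S}{6 \left(-12419\right) - -1351} = \frac{392}{6 \left(-12419\right) - -1351} = \frac{392}{-74514 + 1351} = \frac{392}{-73163} = 392 \left(- \frac{1}{73163}\right) = - \frac{392}{73163}$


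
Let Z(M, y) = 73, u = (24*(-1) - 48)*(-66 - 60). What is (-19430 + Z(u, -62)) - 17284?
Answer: -36641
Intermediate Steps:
u = 9072 (u = (-24 - 48)*(-126) = -72*(-126) = 9072)
(-19430 + Z(u, -62)) - 17284 = (-19430 + 73) - 17284 = -19357 - 17284 = -36641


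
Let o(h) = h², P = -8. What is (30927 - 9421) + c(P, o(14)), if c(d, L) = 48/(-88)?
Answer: 236560/11 ≈ 21505.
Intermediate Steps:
c(d, L) = -6/11 (c(d, L) = 48*(-1/88) = -6/11)
(30927 - 9421) + c(P, o(14)) = (30927 - 9421) - 6/11 = 21506 - 6/11 = 236560/11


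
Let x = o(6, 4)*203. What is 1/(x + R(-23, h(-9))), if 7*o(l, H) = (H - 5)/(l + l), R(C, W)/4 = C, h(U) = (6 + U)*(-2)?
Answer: -12/1133 ≈ -0.010591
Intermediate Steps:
h(U) = -12 - 2*U
R(C, W) = 4*C
o(l, H) = (-5 + H)/(14*l) (o(l, H) = ((H - 5)/(l + l))/7 = ((-5 + H)/((2*l)))/7 = ((-5 + H)*(1/(2*l)))/7 = ((-5 + H)/(2*l))/7 = (-5 + H)/(14*l))
x = -29/12 (x = ((1/14)*(-5 + 4)/6)*203 = ((1/14)*(1/6)*(-1))*203 = -1/84*203 = -29/12 ≈ -2.4167)
1/(x + R(-23, h(-9))) = 1/(-29/12 + 4*(-23)) = 1/(-29/12 - 92) = 1/(-1133/12) = -12/1133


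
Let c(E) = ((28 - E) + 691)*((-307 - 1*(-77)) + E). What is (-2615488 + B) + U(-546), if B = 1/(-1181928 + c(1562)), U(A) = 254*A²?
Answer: 168494945908703/2304804 ≈ 7.3106e+7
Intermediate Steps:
c(E) = (-230 + E)*(719 - E) (c(E) = (719 - E)*((-307 + 77) + E) = (719 - E)*(-230 + E) = (-230 + E)*(719 - E))
B = -1/2304804 (B = 1/(-1181928 + (-165370 - 1*1562² + 949*1562)) = 1/(-1181928 + (-165370 - 1*2439844 + 1482338)) = 1/(-1181928 + (-165370 - 2439844 + 1482338)) = 1/(-1181928 - 1122876) = 1/(-2304804) = -1/2304804 ≈ -4.3388e-7)
(-2615488 + B) + U(-546) = (-2615488 - 1/2304804) + 254*(-546)² = -6028187204353/2304804 + 254*298116 = -6028187204353/2304804 + 75721464 = 168494945908703/2304804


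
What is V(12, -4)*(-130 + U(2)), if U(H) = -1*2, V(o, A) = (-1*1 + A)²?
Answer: -3300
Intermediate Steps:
V(o, A) = (-1 + A)²
U(H) = -2
V(12, -4)*(-130 + U(2)) = (-1 - 4)²*(-130 - 2) = (-5)²*(-132) = 25*(-132) = -3300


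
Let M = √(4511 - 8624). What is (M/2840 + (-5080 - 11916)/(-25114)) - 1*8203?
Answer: -102996573/12557 + 3*I*√457/2840 ≈ -8202.3 + 0.022582*I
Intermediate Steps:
M = 3*I*√457 (M = √(-4113) = 3*I*√457 ≈ 64.133*I)
(M/2840 + (-5080 - 11916)/(-25114)) - 1*8203 = ((3*I*√457)/2840 + (-5080 - 11916)/(-25114)) - 1*8203 = ((3*I*√457)*(1/2840) - 16996*(-1/25114)) - 8203 = (3*I*√457/2840 + 8498/12557) - 8203 = (8498/12557 + 3*I*√457/2840) - 8203 = -102996573/12557 + 3*I*√457/2840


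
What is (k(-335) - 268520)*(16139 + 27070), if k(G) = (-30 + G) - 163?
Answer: -11625295032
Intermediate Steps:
k(G) = -193 + G
(k(-335) - 268520)*(16139 + 27070) = ((-193 - 335) - 268520)*(16139 + 27070) = (-528 - 268520)*43209 = -269048*43209 = -11625295032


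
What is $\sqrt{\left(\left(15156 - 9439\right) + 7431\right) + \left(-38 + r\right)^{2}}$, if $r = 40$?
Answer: $4 \sqrt{822} \approx 114.68$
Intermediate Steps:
$\sqrt{\left(\left(15156 - 9439\right) + 7431\right) + \left(-38 + r\right)^{2}} = \sqrt{\left(\left(15156 - 9439\right) + 7431\right) + \left(-38 + 40\right)^{2}} = \sqrt{\left(5717 + 7431\right) + 2^{2}} = \sqrt{13148 + 4} = \sqrt{13152} = 4 \sqrt{822}$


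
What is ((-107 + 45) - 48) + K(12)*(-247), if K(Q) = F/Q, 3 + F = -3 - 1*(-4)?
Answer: -413/6 ≈ -68.833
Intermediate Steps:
F = -2 (F = -3 + (-3 - 1*(-4)) = -3 + (-3 + 4) = -3 + 1 = -2)
K(Q) = -2/Q
((-107 + 45) - 48) + K(12)*(-247) = ((-107 + 45) - 48) - 2/12*(-247) = (-62 - 48) - 2*1/12*(-247) = -110 - ⅙*(-247) = -110 + 247/6 = -413/6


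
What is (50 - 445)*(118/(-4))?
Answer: 23305/2 ≈ 11653.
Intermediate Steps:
(50 - 445)*(118/(-4)) = -46610*(-1)/4 = -395*(-59/2) = 23305/2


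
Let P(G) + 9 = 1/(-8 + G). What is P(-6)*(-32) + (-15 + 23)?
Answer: 2088/7 ≈ 298.29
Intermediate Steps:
P(G) = -9 + 1/(-8 + G)
P(-6)*(-32) + (-15 + 23) = ((73 - 9*(-6))/(-8 - 6))*(-32) + (-15 + 23) = ((73 + 54)/(-14))*(-32) + 8 = -1/14*127*(-32) + 8 = -127/14*(-32) + 8 = 2032/7 + 8 = 2088/7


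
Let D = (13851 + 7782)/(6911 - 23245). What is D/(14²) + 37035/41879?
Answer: 117660250833/134074110856 ≈ 0.87758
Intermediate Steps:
D = -21633/16334 (D = 21633/(-16334) = 21633*(-1/16334) = -21633/16334 ≈ -1.3244)
D/(14²) + 37035/41879 = -21633/(16334*(14²)) + 37035/41879 = -21633/16334/196 + 37035*(1/41879) = -21633/16334*1/196 + 37035/41879 = -21633/3201464 + 37035/41879 = 117660250833/134074110856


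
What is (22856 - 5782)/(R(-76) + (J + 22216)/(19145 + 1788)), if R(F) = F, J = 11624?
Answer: -178705021/778534 ≈ -229.54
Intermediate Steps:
(22856 - 5782)/(R(-76) + (J + 22216)/(19145 + 1788)) = (22856 - 5782)/(-76 + (11624 + 22216)/(19145 + 1788)) = 17074/(-76 + 33840/20933) = 17074/(-1557068/20933) = 17074*(-20933/1557068) = -178705021/778534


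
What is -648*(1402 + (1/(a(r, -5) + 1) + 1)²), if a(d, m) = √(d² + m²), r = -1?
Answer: -568200096/625 - 31104*√26/625 ≈ -9.0937e+5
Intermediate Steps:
-648*(1402 + (1/(a(r, -5) + 1) + 1)²) = -648*(1402 + (1/(√((-1)² + (-5)²) + 1) + 1)²) = -648*(1402 + (1/(√(1 + 25) + 1) + 1)²) = -648*(1402 + (1/(√26 + 1) + 1)²) = -648*(1402 + (1/(1 + √26) + 1)²) = -648*(1402 + (1 + 1/(1 + √26))²) = -908496 - 648*(1 + 1/(1 + √26))²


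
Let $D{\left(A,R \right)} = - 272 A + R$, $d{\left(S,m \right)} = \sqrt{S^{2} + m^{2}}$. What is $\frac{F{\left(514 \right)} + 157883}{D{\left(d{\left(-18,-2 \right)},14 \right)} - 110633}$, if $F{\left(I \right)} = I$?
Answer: $- \frac{1030689279}{718370377} + \frac{5068704 \sqrt{82}}{718370377} \approx -1.3709$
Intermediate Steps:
$D{\left(A,R \right)} = R - 272 A$
$\frac{F{\left(514 \right)} + 157883}{D{\left(d{\left(-18,-2 \right)},14 \right)} - 110633} = \frac{514 + 157883}{\left(14 - 272 \sqrt{\left(-18\right)^{2} + \left(-2\right)^{2}}\right) - 110633} = \frac{158397}{\left(14 - 272 \sqrt{324 + 4}\right) - 110633} = \frac{158397}{\left(14 - 272 \sqrt{328}\right) - 110633} = \frac{158397}{\left(14 - 272 \cdot 2 \sqrt{82}\right) - 110633} = \frac{158397}{\left(14 - 544 \sqrt{82}\right) - 110633} = \frac{158397}{-110619 - 544 \sqrt{82}}$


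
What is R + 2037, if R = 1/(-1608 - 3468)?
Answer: 10339811/5076 ≈ 2037.0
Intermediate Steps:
R = -1/5076 (R = 1/(-5076) = -1/5076 ≈ -0.00019701)
R + 2037 = -1/5076 + 2037 = 10339811/5076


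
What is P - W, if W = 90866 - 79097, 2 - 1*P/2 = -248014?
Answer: 484263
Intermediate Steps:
P = 496032 (P = 4 - 2*(-248014) = 4 + 496028 = 496032)
W = 11769
P - W = 496032 - 1*11769 = 496032 - 11769 = 484263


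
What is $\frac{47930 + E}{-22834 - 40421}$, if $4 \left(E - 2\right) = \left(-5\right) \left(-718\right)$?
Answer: $- \frac{32553}{42170} \approx -0.77195$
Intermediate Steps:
$E = \frac{1799}{2}$ ($E = 2 + \frac{\left(-5\right) \left(-718\right)}{4} = 2 + \frac{1}{4} \cdot 3590 = 2 + \frac{1795}{2} = \frac{1799}{2} \approx 899.5$)
$\frac{47930 + E}{-22834 - 40421} = \frac{47930 + \frac{1799}{2}}{-22834 - 40421} = \frac{97659}{2 \left(-63255\right)} = \frac{97659}{2} \left(- \frac{1}{63255}\right) = - \frac{32553}{42170}$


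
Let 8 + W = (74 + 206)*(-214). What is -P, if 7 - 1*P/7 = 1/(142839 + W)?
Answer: -4062632/82911 ≈ -49.000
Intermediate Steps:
W = -59928 (W = -8 + (74 + 206)*(-214) = -8 + 280*(-214) = -8 - 59920 = -59928)
P = 4062632/82911 (P = 49 - 7/(142839 - 59928) = 49 - 7/82911 = 4062632/82911 ≈ 49.000)
-P = -1*4062632/82911 = -4062632/82911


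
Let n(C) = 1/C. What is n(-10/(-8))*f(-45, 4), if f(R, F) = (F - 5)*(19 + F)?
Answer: -92/5 ≈ -18.400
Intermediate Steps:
f(R, F) = (-5 + F)*(19 + F)
n(-10/(-8))*f(-45, 4) = (-95 + 4² + 14*4)/((-10/(-8))) = (-95 + 16 + 56)/((-10*(-⅛))) = -23/(5/4) = (⅘)*(-23) = -92/5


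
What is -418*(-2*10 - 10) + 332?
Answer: 12872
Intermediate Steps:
-418*(-2*10 - 10) + 332 = -418*(-20 - 10) + 332 = -418*(-30) + 332 = 12540 + 332 = 12872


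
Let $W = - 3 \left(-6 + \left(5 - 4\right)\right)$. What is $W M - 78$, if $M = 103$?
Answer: $1467$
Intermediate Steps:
$W = 15$ ($W = - 3 \left(-6 + 1\right) = \left(-3\right) \left(-5\right) = 15$)
$W M - 78 = 15 \cdot 103 - 78 = 1545 - 78 = 1467$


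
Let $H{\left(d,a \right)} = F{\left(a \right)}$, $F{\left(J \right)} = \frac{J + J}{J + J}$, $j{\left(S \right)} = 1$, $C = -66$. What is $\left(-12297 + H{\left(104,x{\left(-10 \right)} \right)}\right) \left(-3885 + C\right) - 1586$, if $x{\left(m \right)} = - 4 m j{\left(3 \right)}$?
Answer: $48579910$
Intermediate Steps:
$x{\left(m \right)} = - 4 m$ ($x{\left(m \right)} = - 4 m 1 = - 4 m$)
$F{\left(J \right)} = 1$ ($F{\left(J \right)} = \frac{2 J}{2 J} = 2 J \frac{1}{2 J} = 1$)
$H{\left(d,a \right)} = 1$
$\left(-12297 + H{\left(104,x{\left(-10 \right)} \right)}\right) \left(-3885 + C\right) - 1586 = \left(-12297 + 1\right) \left(-3885 - 66\right) - 1586 = \left(-12296\right) \left(-3951\right) - 1586 = 48581496 - 1586 = 48579910$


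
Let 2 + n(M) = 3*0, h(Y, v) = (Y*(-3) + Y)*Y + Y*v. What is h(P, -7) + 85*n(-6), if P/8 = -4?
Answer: -1994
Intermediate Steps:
P = -32 (P = 8*(-4) = -32)
h(Y, v) = -2*Y**2 + Y*v (h(Y, v) = (-3*Y + Y)*Y + Y*v = (-2*Y)*Y + Y*v = -2*Y**2 + Y*v)
n(M) = -2 (n(M) = -2 + 3*0 = -2 + 0 = -2)
h(P, -7) + 85*n(-6) = -32*(-7 - 2*(-32)) + 85*(-2) = -32*(-7 + 64) - 170 = -32*57 - 170 = -1824 - 170 = -1994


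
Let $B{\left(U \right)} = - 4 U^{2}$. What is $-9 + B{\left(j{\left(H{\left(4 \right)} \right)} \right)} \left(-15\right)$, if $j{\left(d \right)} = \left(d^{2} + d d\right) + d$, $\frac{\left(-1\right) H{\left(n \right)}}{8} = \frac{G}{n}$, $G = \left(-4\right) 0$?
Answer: $-9$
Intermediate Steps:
$G = 0$
$H{\left(n \right)} = 0$ ($H{\left(n \right)} = - 8 \frac{0}{n} = \left(-8\right) 0 = 0$)
$j{\left(d \right)} = d + 2 d^{2}$ ($j{\left(d \right)} = \left(d^{2} + d^{2}\right) + d = 2 d^{2} + d = d + 2 d^{2}$)
$-9 + B{\left(j{\left(H{\left(4 \right)} \right)} \right)} \left(-15\right) = -9 + - 4 \left(0 \left(1 + 2 \cdot 0\right)\right)^{2} \left(-15\right) = -9 + - 4 \left(0 \left(1 + 0\right)\right)^{2} \left(-15\right) = -9 + - 4 \left(0 \cdot 1\right)^{2} \left(-15\right) = -9 + - 4 \cdot 0^{2} \left(-15\right) = -9 + \left(-4\right) 0 \left(-15\right) = -9 + 0 \left(-15\right) = -9 + 0 = -9$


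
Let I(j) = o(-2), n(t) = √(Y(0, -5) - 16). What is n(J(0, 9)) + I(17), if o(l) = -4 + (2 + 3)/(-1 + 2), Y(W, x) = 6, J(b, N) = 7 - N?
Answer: 1 + I*√10 ≈ 1.0 + 3.1623*I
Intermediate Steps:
n(t) = I*√10 (n(t) = √(6 - 16) = √(-10) = I*√10)
o(l) = 1 (o(l) = -4 + 5/1 = -4 + 5*1 = -4 + 5 = 1)
I(j) = 1
n(J(0, 9)) + I(17) = I*√10 + 1 = 1 + I*√10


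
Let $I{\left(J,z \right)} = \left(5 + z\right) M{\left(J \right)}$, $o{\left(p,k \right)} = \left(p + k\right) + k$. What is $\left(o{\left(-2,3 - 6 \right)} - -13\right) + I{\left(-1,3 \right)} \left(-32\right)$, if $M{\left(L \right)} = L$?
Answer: $261$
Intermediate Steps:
$o{\left(p,k \right)} = p + 2 k$ ($o{\left(p,k \right)} = \left(k + p\right) + k = p + 2 k$)
$I{\left(J,z \right)} = J \left(5 + z\right)$ ($I{\left(J,z \right)} = \left(5 + z\right) J = J \left(5 + z\right)$)
$\left(o{\left(-2,3 - 6 \right)} - -13\right) + I{\left(-1,3 \right)} \left(-32\right) = \left(\left(-2 + 2 \left(3 - 6\right)\right) - -13\right) + - (5 + 3) \left(-32\right) = \left(\left(-2 + 2 \left(3 - 6\right)\right) + 13\right) + \left(-1\right) 8 \left(-32\right) = \left(\left(-2 + 2 \left(-3\right)\right) + 13\right) - -256 = \left(\left(-2 - 6\right) + 13\right) + 256 = \left(-8 + 13\right) + 256 = 5 + 256 = 261$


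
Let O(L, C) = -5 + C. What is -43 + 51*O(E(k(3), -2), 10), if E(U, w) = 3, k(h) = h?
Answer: 212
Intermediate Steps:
-43 + 51*O(E(k(3), -2), 10) = -43 + 51*(-5 + 10) = -43 + 51*5 = -43 + 255 = 212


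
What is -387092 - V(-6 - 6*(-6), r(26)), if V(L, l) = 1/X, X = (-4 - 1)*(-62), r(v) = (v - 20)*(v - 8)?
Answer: -119998521/310 ≈ -3.8709e+5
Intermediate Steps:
r(v) = (-20 + v)*(-8 + v)
X = 310 (X = -5*(-62) = 310)
V(L, l) = 1/310
-387092 - V(-6 - 6*(-6), r(26)) = -387092 - 1*1/310 = -387092 - 1/310 = -119998521/310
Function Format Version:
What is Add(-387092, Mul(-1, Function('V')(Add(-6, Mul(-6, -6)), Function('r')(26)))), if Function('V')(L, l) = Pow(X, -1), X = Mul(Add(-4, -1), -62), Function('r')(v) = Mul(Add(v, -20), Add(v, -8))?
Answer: Rational(-119998521, 310) ≈ -3.8709e+5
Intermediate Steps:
Function('r')(v) = Mul(Add(-20, v), Add(-8, v))
X = 310 (X = Mul(-5, -62) = 310)
Function('V')(L, l) = Rational(1, 310) (Function('V')(L, l) = Pow(310, -1) = Rational(1, 310))
Add(-387092, Mul(-1, Function('V')(Add(-6, Mul(-6, -6)), Function('r')(26)))) = Add(-387092, Mul(-1, Rational(1, 310))) = Add(-387092, Rational(-1, 310)) = Rational(-119998521, 310)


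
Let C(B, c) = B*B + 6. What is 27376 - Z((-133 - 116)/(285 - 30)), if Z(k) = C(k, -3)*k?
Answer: 16816455837/614125 ≈ 27383.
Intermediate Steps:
C(B, c) = 6 + B² (C(B, c) = B² + 6 = 6 + B²)
Z(k) = k*(6 + k²) (Z(k) = (6 + k²)*k = k*(6 + k²))
27376 - Z((-133 - 116)/(285 - 30)) = 27376 - (-133 - 116)/(285 - 30)*(6 + ((-133 - 116)/(285 - 30))²) = 27376 - (-249/255)*(6 + (-249/255)²) = 27376 - (-249*1/255)*(6 + (-249*1/255)²) = 27376 - (-83)*(6 + (-83/85)²)/85 = 27376 - (-83)*(6 + 6889/7225)/85 = 27376 - (-83)*50239/(85*7225) = 27376 - 1*(-4169837/614125) = 27376 + 4169837/614125 = 16816455837/614125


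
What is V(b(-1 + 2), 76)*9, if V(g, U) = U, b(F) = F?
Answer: 684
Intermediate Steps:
V(b(-1 + 2), 76)*9 = 76*9 = 684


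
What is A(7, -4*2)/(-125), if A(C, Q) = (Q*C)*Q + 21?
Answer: -469/125 ≈ -3.7520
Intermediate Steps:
A(C, Q) = 21 + C*Q² (A(C, Q) = (C*Q)*Q + 21 = C*Q² + 21 = 21 + C*Q²)
A(7, -4*2)/(-125) = (21 + 7*(-4*2)²)/(-125) = (21 + 7*(-8)²)*(-1/125) = (21 + 7*64)*(-1/125) = (21 + 448)*(-1/125) = 469*(-1/125) = -469/125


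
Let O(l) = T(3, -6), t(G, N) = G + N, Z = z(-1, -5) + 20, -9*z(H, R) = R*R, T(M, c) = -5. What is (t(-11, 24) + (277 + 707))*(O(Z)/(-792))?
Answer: 4985/792 ≈ 6.2942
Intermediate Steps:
z(H, R) = -R**2/9 (z(H, R) = -R*R/9 = -R**2/9)
Z = 155/9 (Z = -1/9*(-5)**2 + 20 = -1/9*25 + 20 = -25/9 + 20 = 155/9 ≈ 17.222)
O(l) = -5
(t(-11, 24) + (277 + 707))*(O(Z)/(-792)) = ((-11 + 24) + (277 + 707))*(-5/(-792)) = (13 + 984)*(-5*(-1/792)) = 997*(5/792) = 4985/792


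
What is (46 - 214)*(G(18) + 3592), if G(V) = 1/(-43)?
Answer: -25948440/43 ≈ -6.0345e+5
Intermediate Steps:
G(V) = -1/43
(46 - 214)*(G(18) + 3592) = (46 - 214)*(-1/43 + 3592) = -168*154455/43 = -25948440/43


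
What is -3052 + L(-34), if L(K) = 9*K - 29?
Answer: -3387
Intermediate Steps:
L(K) = -29 + 9*K
-3052 + L(-34) = -3052 + (-29 + 9*(-34)) = -3052 + (-29 - 306) = -3052 - 335 = -3387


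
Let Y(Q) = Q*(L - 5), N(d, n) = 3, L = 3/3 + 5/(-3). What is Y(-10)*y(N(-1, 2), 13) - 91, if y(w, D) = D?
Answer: 1937/3 ≈ 645.67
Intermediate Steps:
L = -⅔ (L = 3*(⅓) + 5*(-⅓) = 1 - 5/3 = -⅔ ≈ -0.66667)
Y(Q) = -17*Q/3 (Y(Q) = Q*(-⅔ - 5) = Q*(-17/3) = -17*Q/3)
Y(-10)*y(N(-1, 2), 13) - 91 = -17/3*(-10)*13 - 91 = (170/3)*13 - 91 = 2210/3 - 91 = 1937/3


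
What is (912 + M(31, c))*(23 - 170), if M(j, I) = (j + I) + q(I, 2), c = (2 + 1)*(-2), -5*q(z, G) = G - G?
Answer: -137739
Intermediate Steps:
q(z, G) = 0 (q(z, G) = -(G - G)/5 = -⅕*0 = 0)
c = -6 (c = 3*(-2) = -6)
M(j, I) = I + j (M(j, I) = (j + I) + 0 = (I + j) + 0 = I + j)
(912 + M(31, c))*(23 - 170) = (912 + (-6 + 31))*(23 - 170) = (912 + 25)*(-147) = 937*(-147) = -137739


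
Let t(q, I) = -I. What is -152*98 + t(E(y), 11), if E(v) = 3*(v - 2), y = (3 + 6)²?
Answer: -14907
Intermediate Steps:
y = 81 (y = 9² = 81)
E(v) = -6 + 3*v (E(v) = 3*(-2 + v) = -6 + 3*v)
-152*98 + t(E(y), 11) = -152*98 - 1*11 = -14896 - 11 = -14907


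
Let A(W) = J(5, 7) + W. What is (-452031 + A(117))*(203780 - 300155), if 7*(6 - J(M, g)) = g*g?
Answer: 43553308125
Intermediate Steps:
J(M, g) = 6 - g**2/7 (J(M, g) = 6 - g*g/7 = 6 - g**2/7)
A(W) = -1 + W (A(W) = (6 - 1/7*7**2) + W = (6 - 1/7*49) + W = (6 - 7) + W = -1 + W)
(-452031 + A(117))*(203780 - 300155) = (-452031 + (-1 + 117))*(203780 - 300155) = (-452031 + 116)*(-96375) = -451915*(-96375) = 43553308125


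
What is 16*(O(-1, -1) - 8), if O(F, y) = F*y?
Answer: -112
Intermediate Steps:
16*(O(-1, -1) - 8) = 16*(-1*(-1) - 8) = 16*(1 - 8) = 16*(-7) = -112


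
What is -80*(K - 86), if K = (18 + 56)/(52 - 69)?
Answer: 122880/17 ≈ 7228.2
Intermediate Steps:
K = -74/17 (K = 74/(-17) = 74*(-1/17) = -74/17 ≈ -4.3529)
-80*(K - 86) = -80*(-74/17 - 86) = -80*(-1536/17) = 122880/17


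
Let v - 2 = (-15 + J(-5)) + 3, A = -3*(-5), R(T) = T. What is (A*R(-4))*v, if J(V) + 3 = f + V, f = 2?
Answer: 960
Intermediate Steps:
J(V) = -1 + V (J(V) = -3 + (2 + V) = -1 + V)
A = 15
v = -16 (v = 2 + ((-15 + (-1 - 5)) + 3) = 2 + ((-15 - 6) + 3) = 2 + (-21 + 3) = 2 - 18 = -16)
(A*R(-4))*v = (15*(-4))*(-16) = -60*(-16) = 960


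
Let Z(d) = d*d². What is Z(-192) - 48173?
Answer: -7126061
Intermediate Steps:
Z(d) = d³
Z(-192) - 48173 = (-192)³ - 48173 = -7077888 - 48173 = -7126061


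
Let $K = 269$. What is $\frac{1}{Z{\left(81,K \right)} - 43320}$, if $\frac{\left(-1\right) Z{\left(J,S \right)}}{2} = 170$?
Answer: $- \frac{1}{43660} \approx -2.2904 \cdot 10^{-5}$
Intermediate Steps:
$Z{\left(J,S \right)} = -340$ ($Z{\left(J,S \right)} = \left(-2\right) 170 = -340$)
$\frac{1}{Z{\left(81,K \right)} - 43320} = \frac{1}{-340 - 43320} = \frac{1}{-43660} = - \frac{1}{43660}$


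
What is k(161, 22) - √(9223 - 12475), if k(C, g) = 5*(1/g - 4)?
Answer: -435/22 - 2*I*√813 ≈ -19.773 - 57.026*I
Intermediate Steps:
k(C, g) = -20 + 5/g (k(C, g) = 5*(-4 + 1/g) = -20 + 5/g)
k(161, 22) - √(9223 - 12475) = (-20 + 5/22) - √(9223 - 12475) = (-20 + 5*(1/22)) - √(-3252) = (-20 + 5/22) - 2*I*√813 = -435/22 - 2*I*√813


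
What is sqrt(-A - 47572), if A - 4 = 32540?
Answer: 2*I*sqrt(20029) ≈ 283.05*I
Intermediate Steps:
A = 32544 (A = 4 + 32540 = 32544)
sqrt(-A - 47572) = sqrt(-1*32544 - 47572) = sqrt(-32544 - 47572) = sqrt(-80116) = 2*I*sqrt(20029)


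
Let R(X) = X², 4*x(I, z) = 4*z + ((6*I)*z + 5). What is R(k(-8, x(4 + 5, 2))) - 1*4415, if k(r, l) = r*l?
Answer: 54149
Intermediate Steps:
x(I, z) = 5/4 + z + 3*I*z/2 (x(I, z) = (4*z + ((6*I)*z + 5))/4 = (4*z + (6*I*z + 5))/4 = (4*z + (5 + 6*I*z))/4 = (5 + 4*z + 6*I*z)/4 = 5/4 + z + 3*I*z/2)
k(r, l) = l*r
R(k(-8, x(4 + 5, 2))) - 1*4415 = ((5/4 + 2 + (3/2)*(4 + 5)*2)*(-8))² - 1*4415 = ((5/4 + 2 + (3/2)*9*2)*(-8))² - 4415 = ((5/4 + 2 + 27)*(-8))² - 4415 = ((121/4)*(-8))² - 4415 = (-242)² - 4415 = 58564 - 4415 = 54149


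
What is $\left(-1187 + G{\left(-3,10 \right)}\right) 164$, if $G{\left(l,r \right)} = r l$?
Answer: $-199588$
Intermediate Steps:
$G{\left(l,r \right)} = l r$
$\left(-1187 + G{\left(-3,10 \right)}\right) 164 = \left(-1187 - 30\right) 164 = \left(-1217\right) 164 = -199588$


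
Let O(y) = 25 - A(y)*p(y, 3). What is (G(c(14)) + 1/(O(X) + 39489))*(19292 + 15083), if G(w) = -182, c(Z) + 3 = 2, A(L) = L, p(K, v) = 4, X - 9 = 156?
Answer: -243080303125/38854 ≈ -6.2562e+6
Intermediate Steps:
X = 165 (X = 9 + 156 = 165)
O(y) = 25 - 4*y (O(y) = 25 - y*4 = 25 - 4*y)
c(Z) = -1 (c(Z) = -3 + 2 = -1)
(G(c(14)) + 1/(O(X) + 39489))*(19292 + 15083) = (-182 + 1/((25 - 4*165) + 39489))*(19292 + 15083) = (-182 + 1/((25 - 660) + 39489))*34375 = (-182 + 1/(-635 + 39489))*34375 = (-182 + 1/38854)*34375 = -7071427/38854*34375 = -243080303125/38854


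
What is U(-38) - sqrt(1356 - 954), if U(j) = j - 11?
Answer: -49 - sqrt(402) ≈ -69.050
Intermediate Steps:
U(j) = -11 + j
U(-38) - sqrt(1356 - 954) = (-11 - 38) - sqrt(1356 - 954) = -49 - sqrt(402)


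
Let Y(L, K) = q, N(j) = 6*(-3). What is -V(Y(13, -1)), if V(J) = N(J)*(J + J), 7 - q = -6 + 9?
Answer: 144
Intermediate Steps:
N(j) = -18
q = 4 (q = 7 - (-6 + 9) = 7 - 1*3 = 7 - 3 = 4)
Y(L, K) = 4
V(J) = -36*J (V(J) = -18*(J + J) = -36*J)
-V(Y(13, -1)) = -(-36)*4 = -1*(-144) = 144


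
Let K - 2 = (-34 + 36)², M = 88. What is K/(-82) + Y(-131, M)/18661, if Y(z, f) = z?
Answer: -61354/765101 ≈ -0.080191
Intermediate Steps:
K = 6 (K = 2 + (-34 + 36)² = 2 + 2² = 2 + 4 = 6)
K/(-82) + Y(-131, M)/18661 = 6/(-82) - 131/18661 = 6*(-1/82) - 131*1/18661 = -3/41 - 131/18661 = -61354/765101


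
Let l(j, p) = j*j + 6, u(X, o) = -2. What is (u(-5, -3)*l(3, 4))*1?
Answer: -30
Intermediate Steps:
l(j, p) = 6 + j**2 (l(j, p) = j**2 + 6 = 6 + j**2)
(u(-5, -3)*l(3, 4))*1 = -2*(6 + 3**2)*1 = -2*(6 + 9)*1 = -2*15*1 = -30*1 = -30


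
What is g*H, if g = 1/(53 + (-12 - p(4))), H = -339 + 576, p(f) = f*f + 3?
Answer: 237/22 ≈ 10.773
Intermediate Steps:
p(f) = 3 + f² (p(f) = f² + 3 = 3 + f²)
H = 237
g = 1/22 (g = 1/(53 + (-12 - (3 + 4²))) = 1/(53 + (-12 - (3 + 16))) = 1/(53 + (-12 - 1*19)) = 1/(53 + (-12 - 19)) = 1/(53 - 31) = 1/22 ≈ 0.045455)
g*H = (1/22)*237 = 237/22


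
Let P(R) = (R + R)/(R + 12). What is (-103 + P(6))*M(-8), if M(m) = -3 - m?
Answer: -1535/3 ≈ -511.67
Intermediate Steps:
P(R) = 2*R/(12 + R) (P(R) = (2*R)/(12 + R) = 2*R/(12 + R))
(-103 + P(6))*M(-8) = (-103 + 2*6/(12 + 6))*(-3 - 1*(-8)) = (-103 + 2*6/18)*(-3 + 8) = (-103 + 2*6*(1/18))*5 = (-103 + ⅔)*5 = -307/3*5 = -1535/3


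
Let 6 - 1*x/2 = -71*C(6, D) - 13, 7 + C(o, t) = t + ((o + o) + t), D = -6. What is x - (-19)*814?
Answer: 14510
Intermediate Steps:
C(o, t) = -7 + 2*o + 2*t (C(o, t) = -7 + (t + ((o + o) + t)) = -7 + (t + (2*o + t)) = -7 + (t + (t + 2*o)) = -7 + (2*o + 2*t) = -7 + 2*o + 2*t)
x = -956 (x = 12 - 2*(-71*(-7 + 2*6 + 2*(-6)) - 13) = 12 - 2*(-71*(-7 + 12 - 12) - 13) = 12 - 2*(-71*(-7) - 13) = 12 - 2*(497 - 13) = 12 - 2*484 = 12 - 968 = -956)
x - (-19)*814 = -956 - (-19)*814 = -956 - 1*(-15466) = -956 + 15466 = 14510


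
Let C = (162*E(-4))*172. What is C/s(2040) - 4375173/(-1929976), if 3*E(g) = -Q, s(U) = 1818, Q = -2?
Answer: 2433627705/194927576 ≈ 12.485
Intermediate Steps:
E(g) = ⅔ (E(g) = (-1*(-2))/3 = (⅓)*2 = ⅔)
C = 18576 (C = (162*(⅔))*172 = 108*172 = 18576)
C/s(2040) - 4375173/(-1929976) = 18576/1818 - 4375173/(-1929976) = 18576*(1/1818) - 4375173*(-1/1929976) = 1032/101 + 4375173/1929976 = 2433627705/194927576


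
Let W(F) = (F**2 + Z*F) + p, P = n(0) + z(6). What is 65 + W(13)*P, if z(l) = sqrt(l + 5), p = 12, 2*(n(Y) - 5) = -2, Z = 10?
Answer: 1309 + 311*sqrt(11) ≈ 2340.5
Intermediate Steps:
n(Y) = 4 (n(Y) = 5 + (1/2)*(-2) = 5 - 1 = 4)
z(l) = sqrt(5 + l)
P = 4 + sqrt(11) (P = 4 + sqrt(5 + 6) = 4 + sqrt(11) ≈ 7.3166)
W(F) = 12 + F**2 + 10*F (W(F) = (F**2 + 10*F) + 12 = 12 + F**2 + 10*F)
65 + W(13)*P = 65 + (12 + 13**2 + 10*13)*(4 + sqrt(11)) = 65 + (12 + 169 + 130)*(4 + sqrt(11)) = 65 + 311*(4 + sqrt(11)) = 65 + (1244 + 311*sqrt(11)) = 1309 + 311*sqrt(11)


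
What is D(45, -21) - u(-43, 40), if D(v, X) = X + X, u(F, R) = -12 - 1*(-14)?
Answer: -44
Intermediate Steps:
u(F, R) = 2 (u(F, R) = -12 + 14 = 2)
D(v, X) = 2*X
D(45, -21) - u(-43, 40) = 2*(-21) - 1*2 = -42 - 2 = -44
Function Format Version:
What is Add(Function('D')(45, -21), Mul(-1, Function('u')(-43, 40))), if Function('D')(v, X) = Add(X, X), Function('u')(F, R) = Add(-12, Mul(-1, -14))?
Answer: -44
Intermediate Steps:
Function('u')(F, R) = 2 (Function('u')(F, R) = Add(-12, 14) = 2)
Function('D')(v, X) = Mul(2, X)
Add(Function('D')(45, -21), Mul(-1, Function('u')(-43, 40))) = Add(Mul(2, -21), Mul(-1, 2)) = Add(-42, -2) = -44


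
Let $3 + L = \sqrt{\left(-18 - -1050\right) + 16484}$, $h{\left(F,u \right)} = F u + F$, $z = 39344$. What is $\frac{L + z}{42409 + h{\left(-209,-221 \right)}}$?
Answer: $\frac{39341}{88389} + \frac{2 \sqrt{4379}}{88389} \approx 0.44659$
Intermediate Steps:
$h{\left(F,u \right)} = F + F u$
$L = -3 + 2 \sqrt{4379}$ ($L = -3 + \sqrt{\left(-18 - -1050\right) + 16484} = -3 + \sqrt{\left(-18 + 1050\right) + 16484} = -3 + \sqrt{1032 + 16484} = -3 + \sqrt{17516} = -3 + 2 \sqrt{4379} \approx 129.35$)
$\frac{L + z}{42409 + h{\left(-209,-221 \right)}} = \frac{\left(-3 + 2 \sqrt{4379}\right) + 39344}{42409 - 209 \left(1 - 221\right)} = \frac{39341 + 2 \sqrt{4379}}{42409 - -45980} = \frac{39341 + 2 \sqrt{4379}}{42409 + 45980} = \frac{39341 + 2 \sqrt{4379}}{88389} = \left(39341 + 2 \sqrt{4379}\right) \frac{1}{88389} = \frac{39341}{88389} + \frac{2 \sqrt{4379}}{88389}$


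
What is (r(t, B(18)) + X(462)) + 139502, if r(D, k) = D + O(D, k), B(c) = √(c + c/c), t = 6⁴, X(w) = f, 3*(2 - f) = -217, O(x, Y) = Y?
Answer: 422617/3 + √19 ≈ 1.4088e+5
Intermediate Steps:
f = 223/3 (f = 2 - ⅓*(-217) = 2 + 217/3 = 223/3 ≈ 74.333)
X(w) = 223/3
t = 1296
B(c) = √(1 + c) (B(c) = √(c + 1) = √(1 + c))
r(D, k) = D + k
(r(t, B(18)) + X(462)) + 139502 = ((1296 + √(1 + 18)) + 223/3) + 139502 = ((1296 + √19) + 223/3) + 139502 = (4111/3 + √19) + 139502 = 422617/3 + √19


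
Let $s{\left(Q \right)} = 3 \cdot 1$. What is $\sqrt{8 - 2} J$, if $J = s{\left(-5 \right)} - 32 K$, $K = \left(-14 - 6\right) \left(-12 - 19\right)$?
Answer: $- 19837 \sqrt{6} \approx -48591.0$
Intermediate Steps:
$s{\left(Q \right)} = 3$
$K = 620$ ($K = \left(-20\right) \left(-31\right) = 620$)
$J = -19837$ ($J = 3 - 19840 = -19837$)
$\sqrt{8 - 2} J = \sqrt{8 - 2} \left(-19837\right) = \sqrt{6} \left(-19837\right) = - 19837 \sqrt{6}$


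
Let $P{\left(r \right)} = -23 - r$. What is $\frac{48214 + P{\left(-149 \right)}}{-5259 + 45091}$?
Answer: $\frac{12085}{9958} \approx 1.2136$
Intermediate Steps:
$\frac{48214 + P{\left(-149 \right)}}{-5259 + 45091} = \frac{48214 - -126}{-5259 + 45091} = \frac{48214 + \left(-23 + 149\right)}{39832} = \left(48214 + 126\right) \frac{1}{39832} = 48340 \cdot \frac{1}{39832} = \frac{12085}{9958}$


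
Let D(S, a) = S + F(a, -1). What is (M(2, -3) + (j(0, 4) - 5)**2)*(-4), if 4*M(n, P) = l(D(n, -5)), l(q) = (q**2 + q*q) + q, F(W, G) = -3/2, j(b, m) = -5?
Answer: -401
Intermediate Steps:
F(W, G) = -3/2 (F(W, G) = -3*1/2 = -3/2)
D(S, a) = -3/2 + S (D(S, a) = S - 3/2 = -3/2 + S)
l(q) = q + 2*q**2 (l(q) = (q**2 + q**2) + q = 2*q**2 + q = q + 2*q**2)
M(n, P) = (-2 + 2*n)*(-3/2 + n)/4 (M(n, P) = ((-3/2 + n)*(1 + 2*(-3/2 + n)))/4 = ((-3/2 + n)*(1 + (-3 + 2*n)))/4 = ((-3/2 + n)*(-2 + 2*n))/4 = ((-2 + 2*n)*(-3/2 + n))/4 = (-2 + 2*n)*(-3/2 + n)/4)
(M(2, -3) + (j(0, 4) - 5)**2)*(-4) = ((-1 + 2)*(-3 + 2*2)/4 + (-5 - 5)**2)*(-4) = ((1/4)*1*(-3 + 4) + (-10)**2)*(-4) = ((1/4)*1*1 + 100)*(-4) = (1/4 + 100)*(-4) = (401/4)*(-4) = -401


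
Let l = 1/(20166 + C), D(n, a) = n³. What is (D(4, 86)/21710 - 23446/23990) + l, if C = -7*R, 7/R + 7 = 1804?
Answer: -183891548704056/188737120183937 ≈ -0.97433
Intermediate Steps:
R = 7/1797 (R = 7/(-7 + 1804) = 7/1797 ≈ 0.0038954)
C = -49/1797 (C = -7*7/1797 = -49/1797 ≈ -0.027268)
l = 1797/36238253 (l = 1/(20166 - 49/1797) = 1/(36238253/1797) = 1797/36238253 ≈ 4.9589e-5)
(D(4, 86)/21710 - 23446/23990) + l = (4³/21710 - 23446/23990) + 1797/36238253 = (64*(1/21710) - 23446*1/23990) + 1797/36238253 = (32/10855 - 11723/11995) + 1797/36238253 = -5074773/5208229 + 1797/36238253 = -183891548704056/188737120183937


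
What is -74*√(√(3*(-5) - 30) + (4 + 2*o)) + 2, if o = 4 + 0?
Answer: 2 - 74*√(12 + 3*I*√5) ≈ -263.51 - 69.176*I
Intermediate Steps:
o = 4
-74*√(√(3*(-5) - 30) + (4 + 2*o)) + 2 = -74*√(√(3*(-5) - 30) + (4 + 2*4)) + 2 = -74*√(√(-15 - 30) + (4 + 8)) + 2 = -74*√(√(-45) + 12) + 2 = -74*√(3*I*√5 + 12) + 2 = -74*√(12 + 3*I*√5) + 2 = 2 - 74*√(12 + 3*I*√5)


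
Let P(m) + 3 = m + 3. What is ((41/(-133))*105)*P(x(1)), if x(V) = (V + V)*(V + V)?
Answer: -2460/19 ≈ -129.47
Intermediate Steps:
x(V) = 4*V² (x(V) = (2*V)*(2*V) = 4*V²)
P(m) = m (P(m) = -3 + (m + 3) = -3 + (3 + m) = m)
((41/(-133))*105)*P(x(1)) = ((41/(-133))*105)*(4*1²) = ((41*(-1/133))*105)*(4*1) = -41/133*105*4 = -615/19*4 = -2460/19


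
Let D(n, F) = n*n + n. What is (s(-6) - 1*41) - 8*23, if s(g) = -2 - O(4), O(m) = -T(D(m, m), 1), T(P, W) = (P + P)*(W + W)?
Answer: -147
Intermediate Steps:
D(n, F) = n + n**2 (D(n, F) = n**2 + n = n + n**2)
T(P, W) = 4*P*W (T(P, W) = (2*P)*(2*W) = 4*P*W)
O(m) = -4*m*(1 + m)
s(g) = 78 (s(g) = -2 - (-4)*4*(1 + 4) = -2 - (-4)*4*5 = -2 - 1*(-80) = -2 + 80 = 78)
(s(-6) - 1*41) - 8*23 = (78 - 1*41) - 8*23 = (78 - 41) - 184 = 37 - 184 = -147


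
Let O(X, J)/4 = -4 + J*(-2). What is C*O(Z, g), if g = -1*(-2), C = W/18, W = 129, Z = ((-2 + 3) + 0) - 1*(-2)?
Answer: -688/3 ≈ -229.33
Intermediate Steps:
Z = 3 (Z = (1 + 0) + 2 = 1 + 2 = 3)
C = 43/6 (C = 129/18 = 129*(1/18) = 43/6 ≈ 7.1667)
g = 2
O(X, J) = -16 - 8*J (O(X, J) = 4*(-4 + J*(-2)) = 4*(-4 - 2*J) = -16 - 8*J)
C*O(Z, g) = 43*(-16 - 8*2)/6 = 43*(-16 - 16)/6 = (43/6)*(-32) = -688/3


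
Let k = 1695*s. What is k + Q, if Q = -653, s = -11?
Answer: -19298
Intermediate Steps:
k = -18645 (k = 1695*(-11) = -18645)
k + Q = -18645 - 653 = -19298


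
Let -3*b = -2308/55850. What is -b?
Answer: -1154/83775 ≈ -0.013775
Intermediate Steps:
b = 1154/83775 (b = -(-2308)/(3*55850) = -⅓*(-1154/27925) = 1154/83775 ≈ 0.013775)
-b = -1*1154/83775 = -1154/83775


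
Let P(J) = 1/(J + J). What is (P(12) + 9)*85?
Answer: 18445/24 ≈ 768.54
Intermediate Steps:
P(J) = 1/(2*J)
(P(12) + 9)*85 = ((½)/12 + 9)*85 = ((½)*(1/12) + 9)*85 = (1/24 + 9)*85 = (217/24)*85 = 18445/24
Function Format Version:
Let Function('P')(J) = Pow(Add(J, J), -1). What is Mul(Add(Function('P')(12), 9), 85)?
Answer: Rational(18445, 24) ≈ 768.54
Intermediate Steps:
Function('P')(J) = Mul(Rational(1, 2), Pow(J, -1)) (Function('P')(J) = Pow(Mul(2, J), -1) = Mul(Rational(1, 2), Pow(J, -1)))
Mul(Add(Function('P')(12), 9), 85) = Mul(Add(Mul(Rational(1, 2), Pow(12, -1)), 9), 85) = Mul(Add(Mul(Rational(1, 2), Rational(1, 12)), 9), 85) = Mul(Add(Rational(1, 24), 9), 85) = Mul(Rational(217, 24), 85) = Rational(18445, 24)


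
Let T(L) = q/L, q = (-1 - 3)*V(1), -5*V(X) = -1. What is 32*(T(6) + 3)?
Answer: 1376/15 ≈ 91.733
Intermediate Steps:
V(X) = ⅕ (V(X) = -⅕*(-1) = ⅕)
q = -⅘ (q = (-1 - 3)*(⅕) = -4*⅕ = -⅘ ≈ -0.80000)
T(L) = -4/(5*L)
32*(T(6) + 3) = 32*(-⅘/6 + 3) = 32*(-⅘*⅙ + 3) = 32*(-2/15 + 3) = 32*(43/15) = 1376/15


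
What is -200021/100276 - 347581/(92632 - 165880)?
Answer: 5050723537/1836254112 ≈ 2.7506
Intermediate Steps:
-200021/100276 - 347581/(92632 - 165880) = -200021*1/100276 - 347581/(-73248) = -200021/100276 - 347581*(-1/73248) = -200021/100276 + 347581/73248 = 5050723537/1836254112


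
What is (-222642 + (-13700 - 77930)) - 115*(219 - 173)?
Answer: -319562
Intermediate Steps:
(-222642 + (-13700 - 77930)) - 115*(219 - 173) = (-222642 - 91630) - 115*46 = -314272 - 5290 = -319562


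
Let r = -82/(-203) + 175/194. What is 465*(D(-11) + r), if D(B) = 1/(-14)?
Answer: 11304150/19691 ≈ 574.08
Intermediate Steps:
D(B) = -1/14
r = 51433/39382 (r = -82*(-1/203) + 175*(1/194) = 82/203 + 175/194 = 51433/39382 ≈ 1.3060)
465*(D(-11) + r) = 465*(-1/14 + 51433/39382) = 465*(24310/19691) = 11304150/19691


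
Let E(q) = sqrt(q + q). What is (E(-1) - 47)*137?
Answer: -6439 + 137*I*sqrt(2) ≈ -6439.0 + 193.75*I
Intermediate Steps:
E(q) = sqrt(2)*sqrt(q) (E(q) = sqrt(2*q) = sqrt(2)*sqrt(q))
(E(-1) - 47)*137 = (sqrt(2)*sqrt(-1) - 47)*137 = (sqrt(2)*I - 47)*137 = (I*sqrt(2) - 47)*137 = (-47 + I*sqrt(2))*137 = -6439 + 137*I*sqrt(2)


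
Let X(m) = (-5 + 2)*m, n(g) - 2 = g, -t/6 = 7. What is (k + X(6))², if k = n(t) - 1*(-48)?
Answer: 100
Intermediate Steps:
t = -42 (t = -6*7 = -42)
n(g) = 2 + g
k = 8 (k = (2 - 42) - 1*(-48) = -40 + 48 = 8)
X(m) = -3*m
(k + X(6))² = (8 - 3*6)² = (8 - 18)² = (-10)² = 100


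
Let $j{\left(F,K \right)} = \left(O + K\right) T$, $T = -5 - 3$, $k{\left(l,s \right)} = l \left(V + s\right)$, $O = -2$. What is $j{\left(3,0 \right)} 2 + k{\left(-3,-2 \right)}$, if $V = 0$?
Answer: $38$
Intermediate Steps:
$k{\left(l,s \right)} = l s$ ($k{\left(l,s \right)} = l \left(0 + s\right) = l s$)
$T = -8$
$j{\left(F,K \right)} = 16 - 8 K$ ($j{\left(F,K \right)} = \left(-2 + K\right) \left(-8\right) = 16 - 8 K$)
$j{\left(3,0 \right)} 2 + k{\left(-3,-2 \right)} = \left(16 - 0\right) 2 - -6 = \left(16 + 0\right) 2 + 6 = 16 \cdot 2 + 6 = 32 + 6 = 38$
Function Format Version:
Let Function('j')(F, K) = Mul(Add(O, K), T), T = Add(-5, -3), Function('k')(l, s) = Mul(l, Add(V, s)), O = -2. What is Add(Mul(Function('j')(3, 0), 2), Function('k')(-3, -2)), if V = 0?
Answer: 38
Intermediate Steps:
Function('k')(l, s) = Mul(l, s) (Function('k')(l, s) = Mul(l, Add(0, s)) = Mul(l, s))
T = -8
Function('j')(F, K) = Add(16, Mul(-8, K)) (Function('j')(F, K) = Mul(Add(-2, K), -8) = Add(16, Mul(-8, K)))
Add(Mul(Function('j')(3, 0), 2), Function('k')(-3, -2)) = Add(Mul(Add(16, Mul(-8, 0)), 2), Mul(-3, -2)) = Add(Mul(Add(16, 0), 2), 6) = Add(Mul(16, 2), 6) = Add(32, 6) = 38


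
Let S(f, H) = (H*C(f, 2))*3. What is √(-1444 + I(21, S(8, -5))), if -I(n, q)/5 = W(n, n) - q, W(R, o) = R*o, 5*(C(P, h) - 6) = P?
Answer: I*√4219 ≈ 64.954*I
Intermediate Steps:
C(P, h) = 6 + P/5
S(f, H) = 3*H*(6 + f/5) (S(f, H) = (H*(6 + f/5))*3 = 3*H*(6 + f/5))
I(n, q) = -5*n² + 5*q (I(n, q) = -5*(n*n - q) = -5*(n² - q) = -5*n² + 5*q)
√(-1444 + I(21, S(8, -5))) = √(-1444 + (-5*21² + 5*((⅗)*(-5)*(30 + 8)))) = √(-1444 + (-5*441 + 5*((⅗)*(-5)*38))) = √(-1444 + (-2205 + 5*(-114))) = √(-1444 + (-2205 - 570)) = √(-1444 - 2775) = √(-4219) = I*√4219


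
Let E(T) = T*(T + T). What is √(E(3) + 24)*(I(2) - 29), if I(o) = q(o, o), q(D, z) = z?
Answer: -27*√42 ≈ -174.98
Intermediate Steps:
I(o) = o
E(T) = 2*T² (E(T) = T*(2*T) = 2*T²)
√(E(3) + 24)*(I(2) - 29) = √(2*3² + 24)*(2 - 29) = √(2*9 + 24)*(-27) = √(18 + 24)*(-27) = √42*(-27) = -27*√42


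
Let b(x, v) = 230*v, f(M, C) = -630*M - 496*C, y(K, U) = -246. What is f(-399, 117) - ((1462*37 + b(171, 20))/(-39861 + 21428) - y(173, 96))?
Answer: 3559323530/18433 ≈ 1.9310e+5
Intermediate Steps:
f(-399, 117) - ((1462*37 + b(171, 20))/(-39861 + 21428) - y(173, 96)) = (-630*(-399) - 496*117) - ((1462*37 + 230*20)/(-39861 + 21428) - 1*(-246)) = (251370 - 58032) - ((54094 + 4600)/(-18433) + 246) = 193338 - (58694*(-1/18433) + 246) = 193338 - (-58694/18433 + 246) = 193338 - 1*4475824/18433 = 193338 - 4475824/18433 = 3559323530/18433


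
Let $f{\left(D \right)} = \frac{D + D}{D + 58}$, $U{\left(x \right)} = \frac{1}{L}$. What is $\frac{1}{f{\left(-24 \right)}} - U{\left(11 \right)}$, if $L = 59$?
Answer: $- \frac{1027}{1416} \approx -0.72528$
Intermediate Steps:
$U{\left(x \right)} = \frac{1}{59}$
$f{\left(D \right)} = \frac{2 D}{58 + D}$
$\frac{1}{f{\left(-24 \right)}} - U{\left(11 \right)} = \frac{1}{2 \left(-24\right) \frac{1}{58 - 24}} - \frac{1}{59} = \frac{1}{2 \left(-24\right) \frac{1}{34}} - \frac{1}{59} = \frac{1}{- \frac{24}{17}} - \frac{1}{59} = - \frac{17}{24} - \frac{1}{59} = - \frac{1027}{1416}$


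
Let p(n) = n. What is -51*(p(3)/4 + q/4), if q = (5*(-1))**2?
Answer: -357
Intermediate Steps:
q = 25 (q = (-5)**2 = 25)
-51*(p(3)/4 + q/4) = -51*(3/4 + 25/4) = -51*7 = -357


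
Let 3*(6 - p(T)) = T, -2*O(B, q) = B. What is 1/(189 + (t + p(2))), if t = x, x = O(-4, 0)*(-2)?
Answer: 3/571 ≈ 0.0052539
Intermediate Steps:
O(B, q) = -B/2
p(T) = 6 - T/3
x = -4 (x = -1/2*(-4)*(-2) = 2*(-2) = -4)
t = -4
1/(189 + (t + p(2))) = 1/(189 + (-4 + (6 - 1/3*2))) = 1/(189 + (-4 + (6 - 2/3))) = 1/(189 + (-4 + 16/3)) = 1/(189 + 4/3) = 1/(571/3) = 3/571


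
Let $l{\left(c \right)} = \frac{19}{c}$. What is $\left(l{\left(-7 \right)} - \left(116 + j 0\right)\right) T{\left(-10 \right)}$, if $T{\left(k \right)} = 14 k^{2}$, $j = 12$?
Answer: $-166200$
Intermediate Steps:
$\left(l{\left(-7 \right)} - \left(116 + j 0\right)\right) T{\left(-10 \right)} = \left(\frac{19}{-7} - \left(116 + 12 \cdot 0\right)\right) 14 \left(-10\right)^{2} = \left(19 \left(- \frac{1}{7}\right) - 116\right) 14 \cdot 100 = \left(- \frac{19}{7} + \left(-116 + 0\right)\right) 1400 = \left(- \frac{19}{7} - 116\right) 1400 = \left(- \frac{831}{7}\right) 1400 = -166200$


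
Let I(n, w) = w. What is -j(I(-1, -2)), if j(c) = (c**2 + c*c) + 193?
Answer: -201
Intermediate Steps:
j(c) = 193 + 2*c**2 (j(c) = (c**2 + c**2) + 193 = 2*c**2 + 193 = 193 + 2*c**2)
-j(I(-1, -2)) = -(193 + 2*(-2)**2) = -(193 + 2*4) = -(193 + 8) = -1*201 = -201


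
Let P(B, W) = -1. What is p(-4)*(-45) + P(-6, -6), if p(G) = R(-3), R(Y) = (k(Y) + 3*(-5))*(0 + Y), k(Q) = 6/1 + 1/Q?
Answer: -1261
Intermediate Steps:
k(Q) = 6 + 1/Q (k(Q) = 6*1 + 1/Q = 6 + 1/Q)
R(Y) = Y*(-9 + 1/Y) (R(Y) = ((6 + 1/Y) + 3*(-5))*(0 + Y) = ((6 + 1/Y) - 15)*Y = (-9 + 1/Y)*Y = Y*(-9 + 1/Y))
p(G) = 28 (p(G) = 1 - 9*(-3) = 1 + 27 = 28)
p(-4)*(-45) + P(-6, -6) = 28*(-45) - 1 = -1260 - 1 = -1261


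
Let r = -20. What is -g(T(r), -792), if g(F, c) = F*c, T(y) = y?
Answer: -15840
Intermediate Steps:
-g(T(r), -792) = -(-20)*(-792) = -1*15840 = -15840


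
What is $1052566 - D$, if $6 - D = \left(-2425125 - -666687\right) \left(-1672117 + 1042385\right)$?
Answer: $1107345731176$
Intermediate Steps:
$D = -1107344678610$ ($D = 6 - \left(-2425125 - -666687\right) \left(-1672117 + 1042385\right) = 6 - \left(-2425125 + 666687\right) \left(-629732\right) = 6 - \left(-1758438\right) \left(-629732\right) = 6 - 1107344678616 = -1107344678610$)
$1052566 - D = 1052566 - -1107344678610 = 1052566 + 1107344678610 = 1107345731176$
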